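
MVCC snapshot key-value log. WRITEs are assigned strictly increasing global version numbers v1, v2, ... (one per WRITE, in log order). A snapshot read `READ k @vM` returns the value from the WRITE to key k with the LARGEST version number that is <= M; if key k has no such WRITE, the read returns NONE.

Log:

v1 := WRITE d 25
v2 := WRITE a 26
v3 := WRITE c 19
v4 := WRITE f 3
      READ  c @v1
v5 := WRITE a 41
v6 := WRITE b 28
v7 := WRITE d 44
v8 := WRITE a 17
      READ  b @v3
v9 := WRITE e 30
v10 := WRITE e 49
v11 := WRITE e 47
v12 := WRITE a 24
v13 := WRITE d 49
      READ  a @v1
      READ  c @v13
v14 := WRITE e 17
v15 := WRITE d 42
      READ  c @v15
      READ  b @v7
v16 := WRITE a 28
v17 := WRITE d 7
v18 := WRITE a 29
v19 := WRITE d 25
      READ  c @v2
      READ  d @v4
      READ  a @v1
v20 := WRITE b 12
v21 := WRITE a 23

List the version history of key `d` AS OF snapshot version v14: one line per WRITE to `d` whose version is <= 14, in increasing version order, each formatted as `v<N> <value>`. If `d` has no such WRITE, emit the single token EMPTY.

Answer: v1 25
v7 44
v13 49

Derivation:
Scan writes for key=d with version <= 14:
  v1 WRITE d 25 -> keep
  v2 WRITE a 26 -> skip
  v3 WRITE c 19 -> skip
  v4 WRITE f 3 -> skip
  v5 WRITE a 41 -> skip
  v6 WRITE b 28 -> skip
  v7 WRITE d 44 -> keep
  v8 WRITE a 17 -> skip
  v9 WRITE e 30 -> skip
  v10 WRITE e 49 -> skip
  v11 WRITE e 47 -> skip
  v12 WRITE a 24 -> skip
  v13 WRITE d 49 -> keep
  v14 WRITE e 17 -> skip
  v15 WRITE d 42 -> drop (> snap)
  v16 WRITE a 28 -> skip
  v17 WRITE d 7 -> drop (> snap)
  v18 WRITE a 29 -> skip
  v19 WRITE d 25 -> drop (> snap)
  v20 WRITE b 12 -> skip
  v21 WRITE a 23 -> skip
Collected: [(1, 25), (7, 44), (13, 49)]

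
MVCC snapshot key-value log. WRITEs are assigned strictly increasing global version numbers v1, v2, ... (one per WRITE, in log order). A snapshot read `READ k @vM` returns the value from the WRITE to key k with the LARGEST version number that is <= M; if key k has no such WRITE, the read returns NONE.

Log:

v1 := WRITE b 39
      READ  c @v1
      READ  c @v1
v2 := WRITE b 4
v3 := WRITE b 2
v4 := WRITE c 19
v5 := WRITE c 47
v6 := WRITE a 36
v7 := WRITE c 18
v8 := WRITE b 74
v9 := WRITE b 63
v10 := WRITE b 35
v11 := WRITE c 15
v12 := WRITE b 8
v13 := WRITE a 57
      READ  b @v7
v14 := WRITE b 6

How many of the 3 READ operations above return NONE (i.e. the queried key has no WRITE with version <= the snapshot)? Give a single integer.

Answer: 2

Derivation:
v1: WRITE b=39  (b history now [(1, 39)])
READ c @v1: history=[] -> no version <= 1 -> NONE
READ c @v1: history=[] -> no version <= 1 -> NONE
v2: WRITE b=4  (b history now [(1, 39), (2, 4)])
v3: WRITE b=2  (b history now [(1, 39), (2, 4), (3, 2)])
v4: WRITE c=19  (c history now [(4, 19)])
v5: WRITE c=47  (c history now [(4, 19), (5, 47)])
v6: WRITE a=36  (a history now [(6, 36)])
v7: WRITE c=18  (c history now [(4, 19), (5, 47), (7, 18)])
v8: WRITE b=74  (b history now [(1, 39), (2, 4), (3, 2), (8, 74)])
v9: WRITE b=63  (b history now [(1, 39), (2, 4), (3, 2), (8, 74), (9, 63)])
v10: WRITE b=35  (b history now [(1, 39), (2, 4), (3, 2), (8, 74), (9, 63), (10, 35)])
v11: WRITE c=15  (c history now [(4, 19), (5, 47), (7, 18), (11, 15)])
v12: WRITE b=8  (b history now [(1, 39), (2, 4), (3, 2), (8, 74), (9, 63), (10, 35), (12, 8)])
v13: WRITE a=57  (a history now [(6, 36), (13, 57)])
READ b @v7: history=[(1, 39), (2, 4), (3, 2), (8, 74), (9, 63), (10, 35), (12, 8)] -> pick v3 -> 2
v14: WRITE b=6  (b history now [(1, 39), (2, 4), (3, 2), (8, 74), (9, 63), (10, 35), (12, 8), (14, 6)])
Read results in order: ['NONE', 'NONE', '2']
NONE count = 2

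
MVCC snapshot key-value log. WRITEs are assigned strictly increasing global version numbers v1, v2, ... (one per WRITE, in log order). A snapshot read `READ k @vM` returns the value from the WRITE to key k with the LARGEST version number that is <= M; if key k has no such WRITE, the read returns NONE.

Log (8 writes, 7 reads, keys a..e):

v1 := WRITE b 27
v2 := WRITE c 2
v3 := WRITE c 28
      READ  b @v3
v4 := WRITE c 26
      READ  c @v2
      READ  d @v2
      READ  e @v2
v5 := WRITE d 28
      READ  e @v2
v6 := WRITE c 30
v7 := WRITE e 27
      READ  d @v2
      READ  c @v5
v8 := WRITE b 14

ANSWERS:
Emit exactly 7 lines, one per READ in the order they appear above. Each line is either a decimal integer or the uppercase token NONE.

Answer: 27
2
NONE
NONE
NONE
NONE
26

Derivation:
v1: WRITE b=27  (b history now [(1, 27)])
v2: WRITE c=2  (c history now [(2, 2)])
v3: WRITE c=28  (c history now [(2, 2), (3, 28)])
READ b @v3: history=[(1, 27)] -> pick v1 -> 27
v4: WRITE c=26  (c history now [(2, 2), (3, 28), (4, 26)])
READ c @v2: history=[(2, 2), (3, 28), (4, 26)] -> pick v2 -> 2
READ d @v2: history=[] -> no version <= 2 -> NONE
READ e @v2: history=[] -> no version <= 2 -> NONE
v5: WRITE d=28  (d history now [(5, 28)])
READ e @v2: history=[] -> no version <= 2 -> NONE
v6: WRITE c=30  (c history now [(2, 2), (3, 28), (4, 26), (6, 30)])
v7: WRITE e=27  (e history now [(7, 27)])
READ d @v2: history=[(5, 28)] -> no version <= 2 -> NONE
READ c @v5: history=[(2, 2), (3, 28), (4, 26), (6, 30)] -> pick v4 -> 26
v8: WRITE b=14  (b history now [(1, 27), (8, 14)])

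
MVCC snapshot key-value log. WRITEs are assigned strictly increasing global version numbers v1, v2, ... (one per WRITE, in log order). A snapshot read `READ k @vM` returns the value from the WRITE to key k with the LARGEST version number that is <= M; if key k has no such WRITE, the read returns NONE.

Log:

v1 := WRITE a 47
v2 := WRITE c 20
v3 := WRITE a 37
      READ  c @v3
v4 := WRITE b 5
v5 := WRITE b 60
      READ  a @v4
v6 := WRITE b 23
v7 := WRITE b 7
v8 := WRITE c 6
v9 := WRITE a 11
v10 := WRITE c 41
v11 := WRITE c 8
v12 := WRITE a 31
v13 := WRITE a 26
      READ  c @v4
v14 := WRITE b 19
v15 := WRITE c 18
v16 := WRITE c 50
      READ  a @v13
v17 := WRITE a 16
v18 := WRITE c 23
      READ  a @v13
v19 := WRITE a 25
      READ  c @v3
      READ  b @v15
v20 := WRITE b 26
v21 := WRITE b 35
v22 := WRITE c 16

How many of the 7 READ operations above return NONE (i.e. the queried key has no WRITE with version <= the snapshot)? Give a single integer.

v1: WRITE a=47  (a history now [(1, 47)])
v2: WRITE c=20  (c history now [(2, 20)])
v3: WRITE a=37  (a history now [(1, 47), (3, 37)])
READ c @v3: history=[(2, 20)] -> pick v2 -> 20
v4: WRITE b=5  (b history now [(4, 5)])
v5: WRITE b=60  (b history now [(4, 5), (5, 60)])
READ a @v4: history=[(1, 47), (3, 37)] -> pick v3 -> 37
v6: WRITE b=23  (b history now [(4, 5), (5, 60), (6, 23)])
v7: WRITE b=7  (b history now [(4, 5), (5, 60), (6, 23), (7, 7)])
v8: WRITE c=6  (c history now [(2, 20), (8, 6)])
v9: WRITE a=11  (a history now [(1, 47), (3, 37), (9, 11)])
v10: WRITE c=41  (c history now [(2, 20), (8, 6), (10, 41)])
v11: WRITE c=8  (c history now [(2, 20), (8, 6), (10, 41), (11, 8)])
v12: WRITE a=31  (a history now [(1, 47), (3, 37), (9, 11), (12, 31)])
v13: WRITE a=26  (a history now [(1, 47), (3, 37), (9, 11), (12, 31), (13, 26)])
READ c @v4: history=[(2, 20), (8, 6), (10, 41), (11, 8)] -> pick v2 -> 20
v14: WRITE b=19  (b history now [(4, 5), (5, 60), (6, 23), (7, 7), (14, 19)])
v15: WRITE c=18  (c history now [(2, 20), (8, 6), (10, 41), (11, 8), (15, 18)])
v16: WRITE c=50  (c history now [(2, 20), (8, 6), (10, 41), (11, 8), (15, 18), (16, 50)])
READ a @v13: history=[(1, 47), (3, 37), (9, 11), (12, 31), (13, 26)] -> pick v13 -> 26
v17: WRITE a=16  (a history now [(1, 47), (3, 37), (9, 11), (12, 31), (13, 26), (17, 16)])
v18: WRITE c=23  (c history now [(2, 20), (8, 6), (10, 41), (11, 8), (15, 18), (16, 50), (18, 23)])
READ a @v13: history=[(1, 47), (3, 37), (9, 11), (12, 31), (13, 26), (17, 16)] -> pick v13 -> 26
v19: WRITE a=25  (a history now [(1, 47), (3, 37), (9, 11), (12, 31), (13, 26), (17, 16), (19, 25)])
READ c @v3: history=[(2, 20), (8, 6), (10, 41), (11, 8), (15, 18), (16, 50), (18, 23)] -> pick v2 -> 20
READ b @v15: history=[(4, 5), (5, 60), (6, 23), (7, 7), (14, 19)] -> pick v14 -> 19
v20: WRITE b=26  (b history now [(4, 5), (5, 60), (6, 23), (7, 7), (14, 19), (20, 26)])
v21: WRITE b=35  (b history now [(4, 5), (5, 60), (6, 23), (7, 7), (14, 19), (20, 26), (21, 35)])
v22: WRITE c=16  (c history now [(2, 20), (8, 6), (10, 41), (11, 8), (15, 18), (16, 50), (18, 23), (22, 16)])
Read results in order: ['20', '37', '20', '26', '26', '20', '19']
NONE count = 0

Answer: 0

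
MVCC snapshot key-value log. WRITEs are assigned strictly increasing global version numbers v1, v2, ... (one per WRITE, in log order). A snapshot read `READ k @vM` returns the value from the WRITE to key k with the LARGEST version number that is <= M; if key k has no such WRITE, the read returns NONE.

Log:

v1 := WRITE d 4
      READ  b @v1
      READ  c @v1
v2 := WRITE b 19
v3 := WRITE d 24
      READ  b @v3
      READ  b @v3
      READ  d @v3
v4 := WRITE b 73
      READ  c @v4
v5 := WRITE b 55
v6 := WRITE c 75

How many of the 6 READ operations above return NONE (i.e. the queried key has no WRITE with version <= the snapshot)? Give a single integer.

Answer: 3

Derivation:
v1: WRITE d=4  (d history now [(1, 4)])
READ b @v1: history=[] -> no version <= 1 -> NONE
READ c @v1: history=[] -> no version <= 1 -> NONE
v2: WRITE b=19  (b history now [(2, 19)])
v3: WRITE d=24  (d history now [(1, 4), (3, 24)])
READ b @v3: history=[(2, 19)] -> pick v2 -> 19
READ b @v3: history=[(2, 19)] -> pick v2 -> 19
READ d @v3: history=[(1, 4), (3, 24)] -> pick v3 -> 24
v4: WRITE b=73  (b history now [(2, 19), (4, 73)])
READ c @v4: history=[] -> no version <= 4 -> NONE
v5: WRITE b=55  (b history now [(2, 19), (4, 73), (5, 55)])
v6: WRITE c=75  (c history now [(6, 75)])
Read results in order: ['NONE', 'NONE', '19', '19', '24', 'NONE']
NONE count = 3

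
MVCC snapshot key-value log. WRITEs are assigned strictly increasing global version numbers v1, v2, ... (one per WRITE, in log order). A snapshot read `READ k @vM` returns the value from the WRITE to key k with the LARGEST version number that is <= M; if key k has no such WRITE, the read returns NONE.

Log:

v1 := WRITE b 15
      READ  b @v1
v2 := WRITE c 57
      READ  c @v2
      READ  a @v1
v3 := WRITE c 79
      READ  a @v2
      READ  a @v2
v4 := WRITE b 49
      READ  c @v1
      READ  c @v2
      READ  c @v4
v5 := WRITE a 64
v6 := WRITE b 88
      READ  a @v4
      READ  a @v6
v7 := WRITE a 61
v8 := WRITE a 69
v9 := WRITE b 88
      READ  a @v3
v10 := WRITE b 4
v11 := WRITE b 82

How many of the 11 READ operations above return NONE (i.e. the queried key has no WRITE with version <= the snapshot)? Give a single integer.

Answer: 6

Derivation:
v1: WRITE b=15  (b history now [(1, 15)])
READ b @v1: history=[(1, 15)] -> pick v1 -> 15
v2: WRITE c=57  (c history now [(2, 57)])
READ c @v2: history=[(2, 57)] -> pick v2 -> 57
READ a @v1: history=[] -> no version <= 1 -> NONE
v3: WRITE c=79  (c history now [(2, 57), (3, 79)])
READ a @v2: history=[] -> no version <= 2 -> NONE
READ a @v2: history=[] -> no version <= 2 -> NONE
v4: WRITE b=49  (b history now [(1, 15), (4, 49)])
READ c @v1: history=[(2, 57), (3, 79)] -> no version <= 1 -> NONE
READ c @v2: history=[(2, 57), (3, 79)] -> pick v2 -> 57
READ c @v4: history=[(2, 57), (3, 79)] -> pick v3 -> 79
v5: WRITE a=64  (a history now [(5, 64)])
v6: WRITE b=88  (b history now [(1, 15), (4, 49), (6, 88)])
READ a @v4: history=[(5, 64)] -> no version <= 4 -> NONE
READ a @v6: history=[(5, 64)] -> pick v5 -> 64
v7: WRITE a=61  (a history now [(5, 64), (7, 61)])
v8: WRITE a=69  (a history now [(5, 64), (7, 61), (8, 69)])
v9: WRITE b=88  (b history now [(1, 15), (4, 49), (6, 88), (9, 88)])
READ a @v3: history=[(5, 64), (7, 61), (8, 69)] -> no version <= 3 -> NONE
v10: WRITE b=4  (b history now [(1, 15), (4, 49), (6, 88), (9, 88), (10, 4)])
v11: WRITE b=82  (b history now [(1, 15), (4, 49), (6, 88), (9, 88), (10, 4), (11, 82)])
Read results in order: ['15', '57', 'NONE', 'NONE', 'NONE', 'NONE', '57', '79', 'NONE', '64', 'NONE']
NONE count = 6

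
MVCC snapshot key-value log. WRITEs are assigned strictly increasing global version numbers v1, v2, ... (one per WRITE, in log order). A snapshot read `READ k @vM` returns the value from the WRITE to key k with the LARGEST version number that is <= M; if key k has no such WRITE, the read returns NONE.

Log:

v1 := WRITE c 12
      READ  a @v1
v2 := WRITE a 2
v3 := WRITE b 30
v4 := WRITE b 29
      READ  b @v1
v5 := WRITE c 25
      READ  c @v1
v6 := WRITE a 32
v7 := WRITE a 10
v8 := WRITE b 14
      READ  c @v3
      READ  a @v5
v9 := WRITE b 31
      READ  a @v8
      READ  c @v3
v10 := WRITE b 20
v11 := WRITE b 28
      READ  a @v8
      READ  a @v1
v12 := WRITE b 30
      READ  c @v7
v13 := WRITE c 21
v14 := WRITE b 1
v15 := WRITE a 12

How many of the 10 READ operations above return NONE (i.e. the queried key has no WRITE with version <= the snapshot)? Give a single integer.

v1: WRITE c=12  (c history now [(1, 12)])
READ a @v1: history=[] -> no version <= 1 -> NONE
v2: WRITE a=2  (a history now [(2, 2)])
v3: WRITE b=30  (b history now [(3, 30)])
v4: WRITE b=29  (b history now [(3, 30), (4, 29)])
READ b @v1: history=[(3, 30), (4, 29)] -> no version <= 1 -> NONE
v5: WRITE c=25  (c history now [(1, 12), (5, 25)])
READ c @v1: history=[(1, 12), (5, 25)] -> pick v1 -> 12
v6: WRITE a=32  (a history now [(2, 2), (6, 32)])
v7: WRITE a=10  (a history now [(2, 2), (6, 32), (7, 10)])
v8: WRITE b=14  (b history now [(3, 30), (4, 29), (8, 14)])
READ c @v3: history=[(1, 12), (5, 25)] -> pick v1 -> 12
READ a @v5: history=[(2, 2), (6, 32), (7, 10)] -> pick v2 -> 2
v9: WRITE b=31  (b history now [(3, 30), (4, 29), (8, 14), (9, 31)])
READ a @v8: history=[(2, 2), (6, 32), (7, 10)] -> pick v7 -> 10
READ c @v3: history=[(1, 12), (5, 25)] -> pick v1 -> 12
v10: WRITE b=20  (b history now [(3, 30), (4, 29), (8, 14), (9, 31), (10, 20)])
v11: WRITE b=28  (b history now [(3, 30), (4, 29), (8, 14), (9, 31), (10, 20), (11, 28)])
READ a @v8: history=[(2, 2), (6, 32), (7, 10)] -> pick v7 -> 10
READ a @v1: history=[(2, 2), (6, 32), (7, 10)] -> no version <= 1 -> NONE
v12: WRITE b=30  (b history now [(3, 30), (4, 29), (8, 14), (9, 31), (10, 20), (11, 28), (12, 30)])
READ c @v7: history=[(1, 12), (5, 25)] -> pick v5 -> 25
v13: WRITE c=21  (c history now [(1, 12), (5, 25), (13, 21)])
v14: WRITE b=1  (b history now [(3, 30), (4, 29), (8, 14), (9, 31), (10, 20), (11, 28), (12, 30), (14, 1)])
v15: WRITE a=12  (a history now [(2, 2), (6, 32), (7, 10), (15, 12)])
Read results in order: ['NONE', 'NONE', '12', '12', '2', '10', '12', '10', 'NONE', '25']
NONE count = 3

Answer: 3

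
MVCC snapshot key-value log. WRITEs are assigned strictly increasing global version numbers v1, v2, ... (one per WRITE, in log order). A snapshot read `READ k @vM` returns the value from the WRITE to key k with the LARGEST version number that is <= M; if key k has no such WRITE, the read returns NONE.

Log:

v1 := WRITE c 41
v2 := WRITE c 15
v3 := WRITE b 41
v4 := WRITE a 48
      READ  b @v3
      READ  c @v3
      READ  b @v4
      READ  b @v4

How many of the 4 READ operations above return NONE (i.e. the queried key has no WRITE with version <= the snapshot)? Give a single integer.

Answer: 0

Derivation:
v1: WRITE c=41  (c history now [(1, 41)])
v2: WRITE c=15  (c history now [(1, 41), (2, 15)])
v3: WRITE b=41  (b history now [(3, 41)])
v4: WRITE a=48  (a history now [(4, 48)])
READ b @v3: history=[(3, 41)] -> pick v3 -> 41
READ c @v3: history=[(1, 41), (2, 15)] -> pick v2 -> 15
READ b @v4: history=[(3, 41)] -> pick v3 -> 41
READ b @v4: history=[(3, 41)] -> pick v3 -> 41
Read results in order: ['41', '15', '41', '41']
NONE count = 0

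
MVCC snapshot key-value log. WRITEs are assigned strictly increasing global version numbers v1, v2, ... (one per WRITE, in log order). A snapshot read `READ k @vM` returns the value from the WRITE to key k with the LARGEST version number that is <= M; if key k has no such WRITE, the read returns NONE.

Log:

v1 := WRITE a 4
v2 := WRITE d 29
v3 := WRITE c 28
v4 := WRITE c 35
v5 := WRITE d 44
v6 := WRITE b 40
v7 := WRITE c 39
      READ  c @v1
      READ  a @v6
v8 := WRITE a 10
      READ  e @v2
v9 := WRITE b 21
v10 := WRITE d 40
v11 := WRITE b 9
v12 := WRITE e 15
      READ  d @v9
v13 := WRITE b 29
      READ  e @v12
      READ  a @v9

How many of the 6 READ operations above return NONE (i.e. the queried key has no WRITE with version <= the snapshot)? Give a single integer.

Answer: 2

Derivation:
v1: WRITE a=4  (a history now [(1, 4)])
v2: WRITE d=29  (d history now [(2, 29)])
v3: WRITE c=28  (c history now [(3, 28)])
v4: WRITE c=35  (c history now [(3, 28), (4, 35)])
v5: WRITE d=44  (d history now [(2, 29), (5, 44)])
v6: WRITE b=40  (b history now [(6, 40)])
v7: WRITE c=39  (c history now [(3, 28), (4, 35), (7, 39)])
READ c @v1: history=[(3, 28), (4, 35), (7, 39)] -> no version <= 1 -> NONE
READ a @v6: history=[(1, 4)] -> pick v1 -> 4
v8: WRITE a=10  (a history now [(1, 4), (8, 10)])
READ e @v2: history=[] -> no version <= 2 -> NONE
v9: WRITE b=21  (b history now [(6, 40), (9, 21)])
v10: WRITE d=40  (d history now [(2, 29), (5, 44), (10, 40)])
v11: WRITE b=9  (b history now [(6, 40), (9, 21), (11, 9)])
v12: WRITE e=15  (e history now [(12, 15)])
READ d @v9: history=[(2, 29), (5, 44), (10, 40)] -> pick v5 -> 44
v13: WRITE b=29  (b history now [(6, 40), (9, 21), (11, 9), (13, 29)])
READ e @v12: history=[(12, 15)] -> pick v12 -> 15
READ a @v9: history=[(1, 4), (8, 10)] -> pick v8 -> 10
Read results in order: ['NONE', '4', 'NONE', '44', '15', '10']
NONE count = 2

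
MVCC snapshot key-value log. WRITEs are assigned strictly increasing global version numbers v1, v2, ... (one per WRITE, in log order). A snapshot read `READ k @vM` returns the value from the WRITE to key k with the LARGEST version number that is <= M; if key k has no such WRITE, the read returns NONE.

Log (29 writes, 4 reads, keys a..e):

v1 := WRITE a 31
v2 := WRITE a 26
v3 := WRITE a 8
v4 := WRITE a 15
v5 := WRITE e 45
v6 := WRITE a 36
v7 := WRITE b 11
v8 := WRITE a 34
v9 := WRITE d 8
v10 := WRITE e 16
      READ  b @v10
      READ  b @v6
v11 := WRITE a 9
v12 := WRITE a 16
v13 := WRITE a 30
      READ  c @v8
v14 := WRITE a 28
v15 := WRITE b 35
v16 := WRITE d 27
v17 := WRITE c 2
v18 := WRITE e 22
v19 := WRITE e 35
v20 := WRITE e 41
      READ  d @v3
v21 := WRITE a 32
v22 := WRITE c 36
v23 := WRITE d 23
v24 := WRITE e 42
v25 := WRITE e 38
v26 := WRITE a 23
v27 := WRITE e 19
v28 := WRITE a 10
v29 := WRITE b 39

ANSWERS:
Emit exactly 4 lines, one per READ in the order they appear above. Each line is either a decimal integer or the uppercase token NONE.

Answer: 11
NONE
NONE
NONE

Derivation:
v1: WRITE a=31  (a history now [(1, 31)])
v2: WRITE a=26  (a history now [(1, 31), (2, 26)])
v3: WRITE a=8  (a history now [(1, 31), (2, 26), (3, 8)])
v4: WRITE a=15  (a history now [(1, 31), (2, 26), (3, 8), (4, 15)])
v5: WRITE e=45  (e history now [(5, 45)])
v6: WRITE a=36  (a history now [(1, 31), (2, 26), (3, 8), (4, 15), (6, 36)])
v7: WRITE b=11  (b history now [(7, 11)])
v8: WRITE a=34  (a history now [(1, 31), (2, 26), (3, 8), (4, 15), (6, 36), (8, 34)])
v9: WRITE d=8  (d history now [(9, 8)])
v10: WRITE e=16  (e history now [(5, 45), (10, 16)])
READ b @v10: history=[(7, 11)] -> pick v7 -> 11
READ b @v6: history=[(7, 11)] -> no version <= 6 -> NONE
v11: WRITE a=9  (a history now [(1, 31), (2, 26), (3, 8), (4, 15), (6, 36), (8, 34), (11, 9)])
v12: WRITE a=16  (a history now [(1, 31), (2, 26), (3, 8), (4, 15), (6, 36), (8, 34), (11, 9), (12, 16)])
v13: WRITE a=30  (a history now [(1, 31), (2, 26), (3, 8), (4, 15), (6, 36), (8, 34), (11, 9), (12, 16), (13, 30)])
READ c @v8: history=[] -> no version <= 8 -> NONE
v14: WRITE a=28  (a history now [(1, 31), (2, 26), (3, 8), (4, 15), (6, 36), (8, 34), (11, 9), (12, 16), (13, 30), (14, 28)])
v15: WRITE b=35  (b history now [(7, 11), (15, 35)])
v16: WRITE d=27  (d history now [(9, 8), (16, 27)])
v17: WRITE c=2  (c history now [(17, 2)])
v18: WRITE e=22  (e history now [(5, 45), (10, 16), (18, 22)])
v19: WRITE e=35  (e history now [(5, 45), (10, 16), (18, 22), (19, 35)])
v20: WRITE e=41  (e history now [(5, 45), (10, 16), (18, 22), (19, 35), (20, 41)])
READ d @v3: history=[(9, 8), (16, 27)] -> no version <= 3 -> NONE
v21: WRITE a=32  (a history now [(1, 31), (2, 26), (3, 8), (4, 15), (6, 36), (8, 34), (11, 9), (12, 16), (13, 30), (14, 28), (21, 32)])
v22: WRITE c=36  (c history now [(17, 2), (22, 36)])
v23: WRITE d=23  (d history now [(9, 8), (16, 27), (23, 23)])
v24: WRITE e=42  (e history now [(5, 45), (10, 16), (18, 22), (19, 35), (20, 41), (24, 42)])
v25: WRITE e=38  (e history now [(5, 45), (10, 16), (18, 22), (19, 35), (20, 41), (24, 42), (25, 38)])
v26: WRITE a=23  (a history now [(1, 31), (2, 26), (3, 8), (4, 15), (6, 36), (8, 34), (11, 9), (12, 16), (13, 30), (14, 28), (21, 32), (26, 23)])
v27: WRITE e=19  (e history now [(5, 45), (10, 16), (18, 22), (19, 35), (20, 41), (24, 42), (25, 38), (27, 19)])
v28: WRITE a=10  (a history now [(1, 31), (2, 26), (3, 8), (4, 15), (6, 36), (8, 34), (11, 9), (12, 16), (13, 30), (14, 28), (21, 32), (26, 23), (28, 10)])
v29: WRITE b=39  (b history now [(7, 11), (15, 35), (29, 39)])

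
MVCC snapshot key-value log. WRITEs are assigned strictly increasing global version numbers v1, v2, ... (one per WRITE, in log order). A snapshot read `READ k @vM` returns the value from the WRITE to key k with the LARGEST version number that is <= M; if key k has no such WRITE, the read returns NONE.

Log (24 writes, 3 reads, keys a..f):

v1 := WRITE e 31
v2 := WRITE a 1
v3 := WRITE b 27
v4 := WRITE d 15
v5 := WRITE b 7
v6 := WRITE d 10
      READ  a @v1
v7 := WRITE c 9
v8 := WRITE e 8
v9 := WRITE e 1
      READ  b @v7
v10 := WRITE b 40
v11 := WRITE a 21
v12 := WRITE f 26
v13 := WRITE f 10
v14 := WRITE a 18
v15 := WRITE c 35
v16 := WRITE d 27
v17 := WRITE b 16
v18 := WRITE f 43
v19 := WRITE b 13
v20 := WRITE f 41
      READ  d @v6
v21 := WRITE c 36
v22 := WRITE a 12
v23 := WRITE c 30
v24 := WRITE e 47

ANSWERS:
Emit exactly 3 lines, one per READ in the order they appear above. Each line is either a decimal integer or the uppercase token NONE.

Answer: NONE
7
10

Derivation:
v1: WRITE e=31  (e history now [(1, 31)])
v2: WRITE a=1  (a history now [(2, 1)])
v3: WRITE b=27  (b history now [(3, 27)])
v4: WRITE d=15  (d history now [(4, 15)])
v5: WRITE b=7  (b history now [(3, 27), (5, 7)])
v6: WRITE d=10  (d history now [(4, 15), (6, 10)])
READ a @v1: history=[(2, 1)] -> no version <= 1 -> NONE
v7: WRITE c=9  (c history now [(7, 9)])
v8: WRITE e=8  (e history now [(1, 31), (8, 8)])
v9: WRITE e=1  (e history now [(1, 31), (8, 8), (9, 1)])
READ b @v7: history=[(3, 27), (5, 7)] -> pick v5 -> 7
v10: WRITE b=40  (b history now [(3, 27), (5, 7), (10, 40)])
v11: WRITE a=21  (a history now [(2, 1), (11, 21)])
v12: WRITE f=26  (f history now [(12, 26)])
v13: WRITE f=10  (f history now [(12, 26), (13, 10)])
v14: WRITE a=18  (a history now [(2, 1), (11, 21), (14, 18)])
v15: WRITE c=35  (c history now [(7, 9), (15, 35)])
v16: WRITE d=27  (d history now [(4, 15), (6, 10), (16, 27)])
v17: WRITE b=16  (b history now [(3, 27), (5, 7), (10, 40), (17, 16)])
v18: WRITE f=43  (f history now [(12, 26), (13, 10), (18, 43)])
v19: WRITE b=13  (b history now [(3, 27), (5, 7), (10, 40), (17, 16), (19, 13)])
v20: WRITE f=41  (f history now [(12, 26), (13, 10), (18, 43), (20, 41)])
READ d @v6: history=[(4, 15), (6, 10), (16, 27)] -> pick v6 -> 10
v21: WRITE c=36  (c history now [(7, 9), (15, 35), (21, 36)])
v22: WRITE a=12  (a history now [(2, 1), (11, 21), (14, 18), (22, 12)])
v23: WRITE c=30  (c history now [(7, 9), (15, 35), (21, 36), (23, 30)])
v24: WRITE e=47  (e history now [(1, 31), (8, 8), (9, 1), (24, 47)])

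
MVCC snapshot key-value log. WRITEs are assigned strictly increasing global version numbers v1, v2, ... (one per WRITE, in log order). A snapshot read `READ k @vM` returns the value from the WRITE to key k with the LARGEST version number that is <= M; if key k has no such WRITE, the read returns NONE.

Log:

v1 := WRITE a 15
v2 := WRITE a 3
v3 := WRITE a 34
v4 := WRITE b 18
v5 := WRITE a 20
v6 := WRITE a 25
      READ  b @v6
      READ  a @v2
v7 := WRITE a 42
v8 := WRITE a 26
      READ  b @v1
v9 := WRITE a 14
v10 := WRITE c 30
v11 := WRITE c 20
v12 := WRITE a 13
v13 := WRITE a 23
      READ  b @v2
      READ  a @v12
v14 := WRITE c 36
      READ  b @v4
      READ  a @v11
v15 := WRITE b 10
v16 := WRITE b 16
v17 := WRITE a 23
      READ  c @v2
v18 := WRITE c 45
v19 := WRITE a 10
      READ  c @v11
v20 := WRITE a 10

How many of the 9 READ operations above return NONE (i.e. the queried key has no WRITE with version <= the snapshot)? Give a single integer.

v1: WRITE a=15  (a history now [(1, 15)])
v2: WRITE a=3  (a history now [(1, 15), (2, 3)])
v3: WRITE a=34  (a history now [(1, 15), (2, 3), (3, 34)])
v4: WRITE b=18  (b history now [(4, 18)])
v5: WRITE a=20  (a history now [(1, 15), (2, 3), (3, 34), (5, 20)])
v6: WRITE a=25  (a history now [(1, 15), (2, 3), (3, 34), (5, 20), (6, 25)])
READ b @v6: history=[(4, 18)] -> pick v4 -> 18
READ a @v2: history=[(1, 15), (2, 3), (3, 34), (5, 20), (6, 25)] -> pick v2 -> 3
v7: WRITE a=42  (a history now [(1, 15), (2, 3), (3, 34), (5, 20), (6, 25), (7, 42)])
v8: WRITE a=26  (a history now [(1, 15), (2, 3), (3, 34), (5, 20), (6, 25), (7, 42), (8, 26)])
READ b @v1: history=[(4, 18)] -> no version <= 1 -> NONE
v9: WRITE a=14  (a history now [(1, 15), (2, 3), (3, 34), (5, 20), (6, 25), (7, 42), (8, 26), (9, 14)])
v10: WRITE c=30  (c history now [(10, 30)])
v11: WRITE c=20  (c history now [(10, 30), (11, 20)])
v12: WRITE a=13  (a history now [(1, 15), (2, 3), (3, 34), (5, 20), (6, 25), (7, 42), (8, 26), (9, 14), (12, 13)])
v13: WRITE a=23  (a history now [(1, 15), (2, 3), (3, 34), (5, 20), (6, 25), (7, 42), (8, 26), (9, 14), (12, 13), (13, 23)])
READ b @v2: history=[(4, 18)] -> no version <= 2 -> NONE
READ a @v12: history=[(1, 15), (2, 3), (3, 34), (5, 20), (6, 25), (7, 42), (8, 26), (9, 14), (12, 13), (13, 23)] -> pick v12 -> 13
v14: WRITE c=36  (c history now [(10, 30), (11, 20), (14, 36)])
READ b @v4: history=[(4, 18)] -> pick v4 -> 18
READ a @v11: history=[(1, 15), (2, 3), (3, 34), (5, 20), (6, 25), (7, 42), (8, 26), (9, 14), (12, 13), (13, 23)] -> pick v9 -> 14
v15: WRITE b=10  (b history now [(4, 18), (15, 10)])
v16: WRITE b=16  (b history now [(4, 18), (15, 10), (16, 16)])
v17: WRITE a=23  (a history now [(1, 15), (2, 3), (3, 34), (5, 20), (6, 25), (7, 42), (8, 26), (9, 14), (12, 13), (13, 23), (17, 23)])
READ c @v2: history=[(10, 30), (11, 20), (14, 36)] -> no version <= 2 -> NONE
v18: WRITE c=45  (c history now [(10, 30), (11, 20), (14, 36), (18, 45)])
v19: WRITE a=10  (a history now [(1, 15), (2, 3), (3, 34), (5, 20), (6, 25), (7, 42), (8, 26), (9, 14), (12, 13), (13, 23), (17, 23), (19, 10)])
READ c @v11: history=[(10, 30), (11, 20), (14, 36), (18, 45)] -> pick v11 -> 20
v20: WRITE a=10  (a history now [(1, 15), (2, 3), (3, 34), (5, 20), (6, 25), (7, 42), (8, 26), (9, 14), (12, 13), (13, 23), (17, 23), (19, 10), (20, 10)])
Read results in order: ['18', '3', 'NONE', 'NONE', '13', '18', '14', 'NONE', '20']
NONE count = 3

Answer: 3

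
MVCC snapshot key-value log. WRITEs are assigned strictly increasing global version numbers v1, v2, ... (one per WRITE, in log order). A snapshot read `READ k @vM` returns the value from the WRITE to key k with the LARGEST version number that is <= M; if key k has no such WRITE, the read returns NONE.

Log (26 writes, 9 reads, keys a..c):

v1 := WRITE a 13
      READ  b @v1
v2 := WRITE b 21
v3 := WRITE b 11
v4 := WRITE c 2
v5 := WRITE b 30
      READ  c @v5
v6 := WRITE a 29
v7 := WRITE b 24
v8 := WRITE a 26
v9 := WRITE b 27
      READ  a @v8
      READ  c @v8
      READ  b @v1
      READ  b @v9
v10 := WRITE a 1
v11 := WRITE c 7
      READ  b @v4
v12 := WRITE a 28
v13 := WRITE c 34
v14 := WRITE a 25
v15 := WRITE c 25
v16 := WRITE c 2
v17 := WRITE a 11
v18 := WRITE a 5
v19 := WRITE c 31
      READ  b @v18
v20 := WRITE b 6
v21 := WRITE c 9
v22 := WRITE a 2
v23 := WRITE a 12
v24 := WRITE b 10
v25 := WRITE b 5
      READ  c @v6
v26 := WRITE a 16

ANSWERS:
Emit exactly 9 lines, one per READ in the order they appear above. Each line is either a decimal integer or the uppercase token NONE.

Answer: NONE
2
26
2
NONE
27
11
27
2

Derivation:
v1: WRITE a=13  (a history now [(1, 13)])
READ b @v1: history=[] -> no version <= 1 -> NONE
v2: WRITE b=21  (b history now [(2, 21)])
v3: WRITE b=11  (b history now [(2, 21), (3, 11)])
v4: WRITE c=2  (c history now [(4, 2)])
v5: WRITE b=30  (b history now [(2, 21), (3, 11), (5, 30)])
READ c @v5: history=[(4, 2)] -> pick v4 -> 2
v6: WRITE a=29  (a history now [(1, 13), (6, 29)])
v7: WRITE b=24  (b history now [(2, 21), (3, 11), (5, 30), (7, 24)])
v8: WRITE a=26  (a history now [(1, 13), (6, 29), (8, 26)])
v9: WRITE b=27  (b history now [(2, 21), (3, 11), (5, 30), (7, 24), (9, 27)])
READ a @v8: history=[(1, 13), (6, 29), (8, 26)] -> pick v8 -> 26
READ c @v8: history=[(4, 2)] -> pick v4 -> 2
READ b @v1: history=[(2, 21), (3, 11), (5, 30), (7, 24), (9, 27)] -> no version <= 1 -> NONE
READ b @v9: history=[(2, 21), (3, 11), (5, 30), (7, 24), (9, 27)] -> pick v9 -> 27
v10: WRITE a=1  (a history now [(1, 13), (6, 29), (8, 26), (10, 1)])
v11: WRITE c=7  (c history now [(4, 2), (11, 7)])
READ b @v4: history=[(2, 21), (3, 11), (5, 30), (7, 24), (9, 27)] -> pick v3 -> 11
v12: WRITE a=28  (a history now [(1, 13), (6, 29), (8, 26), (10, 1), (12, 28)])
v13: WRITE c=34  (c history now [(4, 2), (11, 7), (13, 34)])
v14: WRITE a=25  (a history now [(1, 13), (6, 29), (8, 26), (10, 1), (12, 28), (14, 25)])
v15: WRITE c=25  (c history now [(4, 2), (11, 7), (13, 34), (15, 25)])
v16: WRITE c=2  (c history now [(4, 2), (11, 7), (13, 34), (15, 25), (16, 2)])
v17: WRITE a=11  (a history now [(1, 13), (6, 29), (8, 26), (10, 1), (12, 28), (14, 25), (17, 11)])
v18: WRITE a=5  (a history now [(1, 13), (6, 29), (8, 26), (10, 1), (12, 28), (14, 25), (17, 11), (18, 5)])
v19: WRITE c=31  (c history now [(4, 2), (11, 7), (13, 34), (15, 25), (16, 2), (19, 31)])
READ b @v18: history=[(2, 21), (3, 11), (5, 30), (7, 24), (9, 27)] -> pick v9 -> 27
v20: WRITE b=6  (b history now [(2, 21), (3, 11), (5, 30), (7, 24), (9, 27), (20, 6)])
v21: WRITE c=9  (c history now [(4, 2), (11, 7), (13, 34), (15, 25), (16, 2), (19, 31), (21, 9)])
v22: WRITE a=2  (a history now [(1, 13), (6, 29), (8, 26), (10, 1), (12, 28), (14, 25), (17, 11), (18, 5), (22, 2)])
v23: WRITE a=12  (a history now [(1, 13), (6, 29), (8, 26), (10, 1), (12, 28), (14, 25), (17, 11), (18, 5), (22, 2), (23, 12)])
v24: WRITE b=10  (b history now [(2, 21), (3, 11), (5, 30), (7, 24), (9, 27), (20, 6), (24, 10)])
v25: WRITE b=5  (b history now [(2, 21), (3, 11), (5, 30), (7, 24), (9, 27), (20, 6), (24, 10), (25, 5)])
READ c @v6: history=[(4, 2), (11, 7), (13, 34), (15, 25), (16, 2), (19, 31), (21, 9)] -> pick v4 -> 2
v26: WRITE a=16  (a history now [(1, 13), (6, 29), (8, 26), (10, 1), (12, 28), (14, 25), (17, 11), (18, 5), (22, 2), (23, 12), (26, 16)])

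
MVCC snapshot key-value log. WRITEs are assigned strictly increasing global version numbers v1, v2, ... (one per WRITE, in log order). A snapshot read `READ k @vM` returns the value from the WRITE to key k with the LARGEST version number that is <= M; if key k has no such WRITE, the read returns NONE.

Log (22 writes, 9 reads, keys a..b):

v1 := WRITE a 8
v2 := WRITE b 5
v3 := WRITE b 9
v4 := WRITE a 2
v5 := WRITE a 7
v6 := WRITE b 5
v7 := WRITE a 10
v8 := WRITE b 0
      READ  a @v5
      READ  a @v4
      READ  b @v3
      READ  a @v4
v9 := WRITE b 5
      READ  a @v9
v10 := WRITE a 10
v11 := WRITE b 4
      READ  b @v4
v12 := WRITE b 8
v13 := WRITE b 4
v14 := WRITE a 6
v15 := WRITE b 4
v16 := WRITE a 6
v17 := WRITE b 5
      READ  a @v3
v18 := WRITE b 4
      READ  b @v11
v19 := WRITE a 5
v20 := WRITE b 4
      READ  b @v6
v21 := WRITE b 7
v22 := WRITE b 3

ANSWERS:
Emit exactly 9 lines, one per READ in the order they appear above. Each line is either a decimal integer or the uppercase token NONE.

Answer: 7
2
9
2
10
9
8
4
5

Derivation:
v1: WRITE a=8  (a history now [(1, 8)])
v2: WRITE b=5  (b history now [(2, 5)])
v3: WRITE b=9  (b history now [(2, 5), (3, 9)])
v4: WRITE a=2  (a history now [(1, 8), (4, 2)])
v5: WRITE a=7  (a history now [(1, 8), (4, 2), (5, 7)])
v6: WRITE b=5  (b history now [(2, 5), (3, 9), (6, 5)])
v7: WRITE a=10  (a history now [(1, 8), (4, 2), (5, 7), (7, 10)])
v8: WRITE b=0  (b history now [(2, 5), (3, 9), (6, 5), (8, 0)])
READ a @v5: history=[(1, 8), (4, 2), (5, 7), (7, 10)] -> pick v5 -> 7
READ a @v4: history=[(1, 8), (4, 2), (5, 7), (7, 10)] -> pick v4 -> 2
READ b @v3: history=[(2, 5), (3, 9), (6, 5), (8, 0)] -> pick v3 -> 9
READ a @v4: history=[(1, 8), (4, 2), (5, 7), (7, 10)] -> pick v4 -> 2
v9: WRITE b=5  (b history now [(2, 5), (3, 9), (6, 5), (8, 0), (9, 5)])
READ a @v9: history=[(1, 8), (4, 2), (5, 7), (7, 10)] -> pick v7 -> 10
v10: WRITE a=10  (a history now [(1, 8), (4, 2), (5, 7), (7, 10), (10, 10)])
v11: WRITE b=4  (b history now [(2, 5), (3, 9), (6, 5), (8, 0), (9, 5), (11, 4)])
READ b @v4: history=[(2, 5), (3, 9), (6, 5), (8, 0), (9, 5), (11, 4)] -> pick v3 -> 9
v12: WRITE b=8  (b history now [(2, 5), (3, 9), (6, 5), (8, 0), (9, 5), (11, 4), (12, 8)])
v13: WRITE b=4  (b history now [(2, 5), (3, 9), (6, 5), (8, 0), (9, 5), (11, 4), (12, 8), (13, 4)])
v14: WRITE a=6  (a history now [(1, 8), (4, 2), (5, 7), (7, 10), (10, 10), (14, 6)])
v15: WRITE b=4  (b history now [(2, 5), (3, 9), (6, 5), (8, 0), (9, 5), (11, 4), (12, 8), (13, 4), (15, 4)])
v16: WRITE a=6  (a history now [(1, 8), (4, 2), (5, 7), (7, 10), (10, 10), (14, 6), (16, 6)])
v17: WRITE b=5  (b history now [(2, 5), (3, 9), (6, 5), (8, 0), (9, 5), (11, 4), (12, 8), (13, 4), (15, 4), (17, 5)])
READ a @v3: history=[(1, 8), (4, 2), (5, 7), (7, 10), (10, 10), (14, 6), (16, 6)] -> pick v1 -> 8
v18: WRITE b=4  (b history now [(2, 5), (3, 9), (6, 5), (8, 0), (9, 5), (11, 4), (12, 8), (13, 4), (15, 4), (17, 5), (18, 4)])
READ b @v11: history=[(2, 5), (3, 9), (6, 5), (8, 0), (9, 5), (11, 4), (12, 8), (13, 4), (15, 4), (17, 5), (18, 4)] -> pick v11 -> 4
v19: WRITE a=5  (a history now [(1, 8), (4, 2), (5, 7), (7, 10), (10, 10), (14, 6), (16, 6), (19, 5)])
v20: WRITE b=4  (b history now [(2, 5), (3, 9), (6, 5), (8, 0), (9, 5), (11, 4), (12, 8), (13, 4), (15, 4), (17, 5), (18, 4), (20, 4)])
READ b @v6: history=[(2, 5), (3, 9), (6, 5), (8, 0), (9, 5), (11, 4), (12, 8), (13, 4), (15, 4), (17, 5), (18, 4), (20, 4)] -> pick v6 -> 5
v21: WRITE b=7  (b history now [(2, 5), (3, 9), (6, 5), (8, 0), (9, 5), (11, 4), (12, 8), (13, 4), (15, 4), (17, 5), (18, 4), (20, 4), (21, 7)])
v22: WRITE b=3  (b history now [(2, 5), (3, 9), (6, 5), (8, 0), (9, 5), (11, 4), (12, 8), (13, 4), (15, 4), (17, 5), (18, 4), (20, 4), (21, 7), (22, 3)])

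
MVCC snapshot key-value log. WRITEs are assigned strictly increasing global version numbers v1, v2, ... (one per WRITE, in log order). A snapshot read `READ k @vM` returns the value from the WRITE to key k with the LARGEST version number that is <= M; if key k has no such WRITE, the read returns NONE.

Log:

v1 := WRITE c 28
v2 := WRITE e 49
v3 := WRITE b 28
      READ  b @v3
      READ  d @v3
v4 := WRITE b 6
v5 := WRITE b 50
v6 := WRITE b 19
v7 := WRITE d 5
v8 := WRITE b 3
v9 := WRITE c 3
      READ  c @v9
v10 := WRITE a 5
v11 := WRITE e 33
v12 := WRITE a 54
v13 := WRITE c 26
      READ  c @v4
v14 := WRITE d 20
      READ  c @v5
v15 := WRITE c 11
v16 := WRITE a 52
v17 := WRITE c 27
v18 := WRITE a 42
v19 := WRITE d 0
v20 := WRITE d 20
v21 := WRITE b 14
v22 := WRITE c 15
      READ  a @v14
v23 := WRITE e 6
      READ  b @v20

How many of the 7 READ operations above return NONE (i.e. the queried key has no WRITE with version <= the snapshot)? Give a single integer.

Answer: 1

Derivation:
v1: WRITE c=28  (c history now [(1, 28)])
v2: WRITE e=49  (e history now [(2, 49)])
v3: WRITE b=28  (b history now [(3, 28)])
READ b @v3: history=[(3, 28)] -> pick v3 -> 28
READ d @v3: history=[] -> no version <= 3 -> NONE
v4: WRITE b=6  (b history now [(3, 28), (4, 6)])
v5: WRITE b=50  (b history now [(3, 28), (4, 6), (5, 50)])
v6: WRITE b=19  (b history now [(3, 28), (4, 6), (5, 50), (6, 19)])
v7: WRITE d=5  (d history now [(7, 5)])
v8: WRITE b=3  (b history now [(3, 28), (4, 6), (5, 50), (6, 19), (8, 3)])
v9: WRITE c=3  (c history now [(1, 28), (9, 3)])
READ c @v9: history=[(1, 28), (9, 3)] -> pick v9 -> 3
v10: WRITE a=5  (a history now [(10, 5)])
v11: WRITE e=33  (e history now [(2, 49), (11, 33)])
v12: WRITE a=54  (a history now [(10, 5), (12, 54)])
v13: WRITE c=26  (c history now [(1, 28), (9, 3), (13, 26)])
READ c @v4: history=[(1, 28), (9, 3), (13, 26)] -> pick v1 -> 28
v14: WRITE d=20  (d history now [(7, 5), (14, 20)])
READ c @v5: history=[(1, 28), (9, 3), (13, 26)] -> pick v1 -> 28
v15: WRITE c=11  (c history now [(1, 28), (9, 3), (13, 26), (15, 11)])
v16: WRITE a=52  (a history now [(10, 5), (12, 54), (16, 52)])
v17: WRITE c=27  (c history now [(1, 28), (9, 3), (13, 26), (15, 11), (17, 27)])
v18: WRITE a=42  (a history now [(10, 5), (12, 54), (16, 52), (18, 42)])
v19: WRITE d=0  (d history now [(7, 5), (14, 20), (19, 0)])
v20: WRITE d=20  (d history now [(7, 5), (14, 20), (19, 0), (20, 20)])
v21: WRITE b=14  (b history now [(3, 28), (4, 6), (5, 50), (6, 19), (8, 3), (21, 14)])
v22: WRITE c=15  (c history now [(1, 28), (9, 3), (13, 26), (15, 11), (17, 27), (22, 15)])
READ a @v14: history=[(10, 5), (12, 54), (16, 52), (18, 42)] -> pick v12 -> 54
v23: WRITE e=6  (e history now [(2, 49), (11, 33), (23, 6)])
READ b @v20: history=[(3, 28), (4, 6), (5, 50), (6, 19), (8, 3), (21, 14)] -> pick v8 -> 3
Read results in order: ['28', 'NONE', '3', '28', '28', '54', '3']
NONE count = 1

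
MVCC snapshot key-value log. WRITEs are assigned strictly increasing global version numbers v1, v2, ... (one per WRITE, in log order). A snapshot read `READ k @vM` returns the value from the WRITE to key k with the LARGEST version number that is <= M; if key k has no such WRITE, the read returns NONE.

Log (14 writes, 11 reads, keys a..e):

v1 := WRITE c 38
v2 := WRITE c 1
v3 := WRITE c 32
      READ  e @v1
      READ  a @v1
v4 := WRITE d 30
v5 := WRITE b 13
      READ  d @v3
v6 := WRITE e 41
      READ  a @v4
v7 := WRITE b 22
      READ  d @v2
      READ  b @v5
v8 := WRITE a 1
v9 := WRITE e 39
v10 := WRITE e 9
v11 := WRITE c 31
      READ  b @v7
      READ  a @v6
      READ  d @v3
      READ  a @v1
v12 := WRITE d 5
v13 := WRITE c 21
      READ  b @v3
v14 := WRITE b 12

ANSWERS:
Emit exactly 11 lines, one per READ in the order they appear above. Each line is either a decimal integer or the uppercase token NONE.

v1: WRITE c=38  (c history now [(1, 38)])
v2: WRITE c=1  (c history now [(1, 38), (2, 1)])
v3: WRITE c=32  (c history now [(1, 38), (2, 1), (3, 32)])
READ e @v1: history=[] -> no version <= 1 -> NONE
READ a @v1: history=[] -> no version <= 1 -> NONE
v4: WRITE d=30  (d history now [(4, 30)])
v5: WRITE b=13  (b history now [(5, 13)])
READ d @v3: history=[(4, 30)] -> no version <= 3 -> NONE
v6: WRITE e=41  (e history now [(6, 41)])
READ a @v4: history=[] -> no version <= 4 -> NONE
v7: WRITE b=22  (b history now [(5, 13), (7, 22)])
READ d @v2: history=[(4, 30)] -> no version <= 2 -> NONE
READ b @v5: history=[(5, 13), (7, 22)] -> pick v5 -> 13
v8: WRITE a=1  (a history now [(8, 1)])
v9: WRITE e=39  (e history now [(6, 41), (9, 39)])
v10: WRITE e=9  (e history now [(6, 41), (9, 39), (10, 9)])
v11: WRITE c=31  (c history now [(1, 38), (2, 1), (3, 32), (11, 31)])
READ b @v7: history=[(5, 13), (7, 22)] -> pick v7 -> 22
READ a @v6: history=[(8, 1)] -> no version <= 6 -> NONE
READ d @v3: history=[(4, 30)] -> no version <= 3 -> NONE
READ a @v1: history=[(8, 1)] -> no version <= 1 -> NONE
v12: WRITE d=5  (d history now [(4, 30), (12, 5)])
v13: WRITE c=21  (c history now [(1, 38), (2, 1), (3, 32), (11, 31), (13, 21)])
READ b @v3: history=[(5, 13), (7, 22)] -> no version <= 3 -> NONE
v14: WRITE b=12  (b history now [(5, 13), (7, 22), (14, 12)])

Answer: NONE
NONE
NONE
NONE
NONE
13
22
NONE
NONE
NONE
NONE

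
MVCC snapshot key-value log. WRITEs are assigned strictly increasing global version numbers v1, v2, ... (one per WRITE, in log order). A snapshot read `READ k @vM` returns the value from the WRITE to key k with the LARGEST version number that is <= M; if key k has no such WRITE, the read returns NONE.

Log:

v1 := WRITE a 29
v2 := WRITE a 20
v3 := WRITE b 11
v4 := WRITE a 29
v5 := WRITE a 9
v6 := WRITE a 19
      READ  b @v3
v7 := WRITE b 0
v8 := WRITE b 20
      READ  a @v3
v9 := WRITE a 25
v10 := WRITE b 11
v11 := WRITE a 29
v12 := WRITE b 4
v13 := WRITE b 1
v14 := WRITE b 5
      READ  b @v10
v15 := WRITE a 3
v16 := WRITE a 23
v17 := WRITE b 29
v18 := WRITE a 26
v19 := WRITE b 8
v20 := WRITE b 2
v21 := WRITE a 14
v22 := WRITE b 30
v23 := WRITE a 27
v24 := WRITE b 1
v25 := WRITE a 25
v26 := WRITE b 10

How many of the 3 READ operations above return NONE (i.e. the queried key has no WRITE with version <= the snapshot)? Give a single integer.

v1: WRITE a=29  (a history now [(1, 29)])
v2: WRITE a=20  (a history now [(1, 29), (2, 20)])
v3: WRITE b=11  (b history now [(3, 11)])
v4: WRITE a=29  (a history now [(1, 29), (2, 20), (4, 29)])
v5: WRITE a=9  (a history now [(1, 29), (2, 20), (4, 29), (5, 9)])
v6: WRITE a=19  (a history now [(1, 29), (2, 20), (4, 29), (5, 9), (6, 19)])
READ b @v3: history=[(3, 11)] -> pick v3 -> 11
v7: WRITE b=0  (b history now [(3, 11), (7, 0)])
v8: WRITE b=20  (b history now [(3, 11), (7, 0), (8, 20)])
READ a @v3: history=[(1, 29), (2, 20), (4, 29), (5, 9), (6, 19)] -> pick v2 -> 20
v9: WRITE a=25  (a history now [(1, 29), (2, 20), (4, 29), (5, 9), (6, 19), (9, 25)])
v10: WRITE b=11  (b history now [(3, 11), (7, 0), (8, 20), (10, 11)])
v11: WRITE a=29  (a history now [(1, 29), (2, 20), (4, 29), (5, 9), (6, 19), (9, 25), (11, 29)])
v12: WRITE b=4  (b history now [(3, 11), (7, 0), (8, 20), (10, 11), (12, 4)])
v13: WRITE b=1  (b history now [(3, 11), (7, 0), (8, 20), (10, 11), (12, 4), (13, 1)])
v14: WRITE b=5  (b history now [(3, 11), (7, 0), (8, 20), (10, 11), (12, 4), (13, 1), (14, 5)])
READ b @v10: history=[(3, 11), (7, 0), (8, 20), (10, 11), (12, 4), (13, 1), (14, 5)] -> pick v10 -> 11
v15: WRITE a=3  (a history now [(1, 29), (2, 20), (4, 29), (5, 9), (6, 19), (9, 25), (11, 29), (15, 3)])
v16: WRITE a=23  (a history now [(1, 29), (2, 20), (4, 29), (5, 9), (6, 19), (9, 25), (11, 29), (15, 3), (16, 23)])
v17: WRITE b=29  (b history now [(3, 11), (7, 0), (8, 20), (10, 11), (12, 4), (13, 1), (14, 5), (17, 29)])
v18: WRITE a=26  (a history now [(1, 29), (2, 20), (4, 29), (5, 9), (6, 19), (9, 25), (11, 29), (15, 3), (16, 23), (18, 26)])
v19: WRITE b=8  (b history now [(3, 11), (7, 0), (8, 20), (10, 11), (12, 4), (13, 1), (14, 5), (17, 29), (19, 8)])
v20: WRITE b=2  (b history now [(3, 11), (7, 0), (8, 20), (10, 11), (12, 4), (13, 1), (14, 5), (17, 29), (19, 8), (20, 2)])
v21: WRITE a=14  (a history now [(1, 29), (2, 20), (4, 29), (5, 9), (6, 19), (9, 25), (11, 29), (15, 3), (16, 23), (18, 26), (21, 14)])
v22: WRITE b=30  (b history now [(3, 11), (7, 0), (8, 20), (10, 11), (12, 4), (13, 1), (14, 5), (17, 29), (19, 8), (20, 2), (22, 30)])
v23: WRITE a=27  (a history now [(1, 29), (2, 20), (4, 29), (5, 9), (6, 19), (9, 25), (11, 29), (15, 3), (16, 23), (18, 26), (21, 14), (23, 27)])
v24: WRITE b=1  (b history now [(3, 11), (7, 0), (8, 20), (10, 11), (12, 4), (13, 1), (14, 5), (17, 29), (19, 8), (20, 2), (22, 30), (24, 1)])
v25: WRITE a=25  (a history now [(1, 29), (2, 20), (4, 29), (5, 9), (6, 19), (9, 25), (11, 29), (15, 3), (16, 23), (18, 26), (21, 14), (23, 27), (25, 25)])
v26: WRITE b=10  (b history now [(3, 11), (7, 0), (8, 20), (10, 11), (12, 4), (13, 1), (14, 5), (17, 29), (19, 8), (20, 2), (22, 30), (24, 1), (26, 10)])
Read results in order: ['11', '20', '11']
NONE count = 0

Answer: 0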